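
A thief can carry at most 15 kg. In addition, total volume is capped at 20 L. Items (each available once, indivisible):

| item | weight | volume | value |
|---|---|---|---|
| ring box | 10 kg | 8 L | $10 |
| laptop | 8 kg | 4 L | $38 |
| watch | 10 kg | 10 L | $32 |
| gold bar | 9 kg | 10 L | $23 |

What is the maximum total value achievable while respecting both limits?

$38

Feasible sets respecting both limits:
- laptop: weight 8, volume 4, value 38
- watch: weight 10, volume 10, value 32
- gold bar: weight 9, volume 10, value 23
- ring box: weight 10, volume 8, value 10
Best: $38.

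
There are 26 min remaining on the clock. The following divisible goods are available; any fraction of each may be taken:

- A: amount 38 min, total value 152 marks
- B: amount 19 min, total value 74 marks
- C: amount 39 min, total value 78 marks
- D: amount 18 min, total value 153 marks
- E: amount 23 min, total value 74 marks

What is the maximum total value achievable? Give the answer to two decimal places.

Take in order of value per unit:
- D (153/18 per unit): all 18 → value 153, running total 153.00
- A (152/38 per unit): 8 of 38 → value 8×152/38 = 32.0000, running total 185.00
Total 185.00.

185.00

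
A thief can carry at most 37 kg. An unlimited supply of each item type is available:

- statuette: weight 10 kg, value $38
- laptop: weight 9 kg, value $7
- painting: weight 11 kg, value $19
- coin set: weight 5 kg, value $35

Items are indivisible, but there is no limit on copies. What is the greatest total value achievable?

$245

Best value-per-unit is coin set at 35/5, and filling with it alone uses weight 7×5=35. No mix of the others beats 7×35 = 245.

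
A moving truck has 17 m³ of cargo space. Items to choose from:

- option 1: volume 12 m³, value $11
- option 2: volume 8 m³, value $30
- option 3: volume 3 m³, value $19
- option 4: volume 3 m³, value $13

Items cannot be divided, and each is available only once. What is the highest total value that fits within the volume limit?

$62

Check high-value combinations within 17 m³:
- option 2+option 3+option 4: volume 8+3+3=14, value 30+19+13=62
- option 2+option 3: volume 8+3=11, value 30+19=49
- option 2+option 4: volume 8+3=11, value 30+13=43
- option 3+option 4: volume 3+3=6, value 19+13=32
Best: $62.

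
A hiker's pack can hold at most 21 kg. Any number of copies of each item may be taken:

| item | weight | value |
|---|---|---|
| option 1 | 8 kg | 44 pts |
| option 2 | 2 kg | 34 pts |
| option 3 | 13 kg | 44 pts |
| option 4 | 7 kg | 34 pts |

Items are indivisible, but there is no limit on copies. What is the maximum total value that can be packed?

Best value-per-unit is option 2 at 34/2, and filling with it alone uses weight 10×2=20. No mix of the others beats 10×34 = 340.

340 pts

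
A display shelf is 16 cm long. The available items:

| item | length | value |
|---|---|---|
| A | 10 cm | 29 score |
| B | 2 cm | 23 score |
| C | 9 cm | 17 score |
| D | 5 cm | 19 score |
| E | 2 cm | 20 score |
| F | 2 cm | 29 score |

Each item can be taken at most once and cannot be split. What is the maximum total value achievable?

101 score

This is a 0/1 knapsack; check combinations near the capacity.
- A+B+E+F: length 10+2+2+2=16, value 29+23+20+29=101
- B+D+E+F: length 2+5+2+2=11, value 23+19+20+29=91
- B+C+E+F: length 2+9+2+2=15, value 23+17+20+29=89
- A+B+F: length 10+2+2=14, value 29+23+29=81
- A+E+F: length 10+2+2=14, value 29+20+29=78
Best: 101 score.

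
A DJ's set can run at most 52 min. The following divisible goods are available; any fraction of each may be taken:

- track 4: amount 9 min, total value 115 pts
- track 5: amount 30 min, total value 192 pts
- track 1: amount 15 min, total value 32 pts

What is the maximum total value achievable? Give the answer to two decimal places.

334.73

Take in order of value per unit:
- track 4 (115/9 per unit): all 9 → value 115, running total 115.00
- track 5 (192/30 per unit): all 30 → value 192, running total 307.00
- track 1 (32/15 per unit): 13 of 15 → value 13×32/15 = 27.7333, running total 334.73
Total 334.73.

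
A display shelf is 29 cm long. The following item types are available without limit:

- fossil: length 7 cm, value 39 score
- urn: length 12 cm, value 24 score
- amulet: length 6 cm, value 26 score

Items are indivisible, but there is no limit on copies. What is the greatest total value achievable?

156 score

Best value-per-unit is fossil at 39/7, and filling with it alone uses length 4×7=28. No mix of the others beats 4×39 = 156.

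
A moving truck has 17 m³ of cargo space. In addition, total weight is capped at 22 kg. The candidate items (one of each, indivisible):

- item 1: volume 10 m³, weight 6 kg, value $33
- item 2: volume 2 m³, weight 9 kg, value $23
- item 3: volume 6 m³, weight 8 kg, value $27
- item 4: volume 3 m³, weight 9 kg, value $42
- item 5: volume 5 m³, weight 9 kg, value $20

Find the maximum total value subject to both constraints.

$75

Feasible sets respecting both limits:
- item 1+item 4: volume 13, weight 15, value 75
- item 3+item 4: volume 9, weight 17, value 69
- item 2+item 4: volume 5, weight 18, value 65
- item 4+item 5: volume 8, weight 18, value 62
Best: $75.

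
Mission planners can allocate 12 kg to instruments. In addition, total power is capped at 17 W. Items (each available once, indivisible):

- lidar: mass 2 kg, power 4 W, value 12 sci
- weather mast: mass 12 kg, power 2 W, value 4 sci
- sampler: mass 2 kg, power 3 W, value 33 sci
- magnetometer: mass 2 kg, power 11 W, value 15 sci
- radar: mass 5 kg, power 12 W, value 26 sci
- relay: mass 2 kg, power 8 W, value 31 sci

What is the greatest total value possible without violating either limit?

Feasible sets respecting both limits:
- lidar+sampler+relay: mass 6, power 15, value 76
- sampler+relay: mass 4, power 11, value 64
- sampler+radar: mass 7, power 15, value 59
Best: 76 sci.

76 sci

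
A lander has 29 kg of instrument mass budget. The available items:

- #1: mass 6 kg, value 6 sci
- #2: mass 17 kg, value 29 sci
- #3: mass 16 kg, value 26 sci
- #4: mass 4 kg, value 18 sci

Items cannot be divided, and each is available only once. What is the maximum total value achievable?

53 sci

Check high-value combinations within 29 kg:
- #1+#2+#4: mass 6+17+4=27, value 6+29+18=53
- #1+#3+#4: mass 6+16+4=26, value 6+26+18=50
- #2+#4: mass 17+4=21, value 29+18=47
Best: 53 sci.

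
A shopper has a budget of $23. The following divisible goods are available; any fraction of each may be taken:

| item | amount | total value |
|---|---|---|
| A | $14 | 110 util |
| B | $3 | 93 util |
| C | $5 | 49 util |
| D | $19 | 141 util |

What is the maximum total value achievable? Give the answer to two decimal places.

259.42

Take in order of value per unit:
- B (93/3 per unit): all 3 → value 93, running total 93.00
- C (49/5 per unit): all 5 → value 49, running total 142.00
- A (110/14 per unit): all 14 → value 110, running total 252.00
- D (141/19 per unit): 1 of 19 → value 1×141/19 = 7.4211, running total 259.42
Total 259.42.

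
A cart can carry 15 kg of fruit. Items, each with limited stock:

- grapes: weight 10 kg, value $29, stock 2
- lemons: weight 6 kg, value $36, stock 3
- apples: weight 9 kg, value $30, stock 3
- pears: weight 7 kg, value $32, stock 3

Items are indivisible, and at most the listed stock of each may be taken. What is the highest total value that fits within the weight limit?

$72

Top feasible selections:
- 2×lemons: weight 12, value 72
- 1×lemons + 1×pears: weight 13, value 68
Best: $72.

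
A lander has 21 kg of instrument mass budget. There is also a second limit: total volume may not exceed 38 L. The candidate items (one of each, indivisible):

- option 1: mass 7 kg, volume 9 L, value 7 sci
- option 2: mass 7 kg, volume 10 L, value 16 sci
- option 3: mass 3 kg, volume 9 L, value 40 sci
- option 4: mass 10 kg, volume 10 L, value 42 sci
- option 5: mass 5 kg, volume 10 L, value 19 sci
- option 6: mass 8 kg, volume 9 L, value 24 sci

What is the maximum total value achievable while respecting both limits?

106 sci

Feasible sets respecting both limits:
- option 3+option 4+option 6: mass 21, volume 28, value 106
- option 3+option 4+option 5: mass 18, volume 29, value 101
- option 2+option 3+option 4: mass 20, volume 29, value 98
Best: 106 sci.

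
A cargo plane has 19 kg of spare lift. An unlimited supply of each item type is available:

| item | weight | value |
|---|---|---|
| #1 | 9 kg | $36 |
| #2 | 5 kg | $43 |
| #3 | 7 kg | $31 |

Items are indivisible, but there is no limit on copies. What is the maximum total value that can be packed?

$129

Best value-per-unit is #2 at 43/5, and filling with it alone uses weight 3×5=15. No mix of the others beats 3×43 = 129.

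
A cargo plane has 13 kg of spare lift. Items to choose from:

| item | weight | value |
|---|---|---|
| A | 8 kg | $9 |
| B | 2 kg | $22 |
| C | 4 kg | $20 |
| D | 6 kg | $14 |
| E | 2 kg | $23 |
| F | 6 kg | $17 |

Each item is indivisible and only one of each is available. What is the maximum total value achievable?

Check high-value combinations within 13 kg:
- B+C+E: weight 2+4+2=8, value 22+20+23=65
- B+E+F: weight 2+2+6=10, value 22+23+17=62
- C+E+F: weight 4+2+6=12, value 20+23+17=60
Best: $65.

$65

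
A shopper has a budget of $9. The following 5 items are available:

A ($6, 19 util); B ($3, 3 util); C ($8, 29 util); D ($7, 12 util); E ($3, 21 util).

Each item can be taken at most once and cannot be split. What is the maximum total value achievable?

This is a 0/1 knapsack; check combinations near the capacity.
- A+E: cost 6+3=9, value 19+21=40
- C: cost 8, value 29
- B+E: cost 3+3=6, value 3+21=24
- A+B: cost 6+3=9, value 19+3=22
- E: cost 3, value 21
Best: 40 util.

40 util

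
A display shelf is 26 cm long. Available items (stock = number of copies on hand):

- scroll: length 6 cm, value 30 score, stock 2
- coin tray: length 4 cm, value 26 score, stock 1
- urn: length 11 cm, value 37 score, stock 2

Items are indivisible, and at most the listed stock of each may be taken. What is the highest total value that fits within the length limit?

100 score

Top feasible selections:
- 1×coin tray + 2×urn: length 26, value 100
- 2×scroll + 1×urn: length 23, value 97
- 1×scroll + 1×coin tray + 1×urn: length 21, value 93
- 2×scroll + 1×coin tray: length 16, value 86
Best: 100 score.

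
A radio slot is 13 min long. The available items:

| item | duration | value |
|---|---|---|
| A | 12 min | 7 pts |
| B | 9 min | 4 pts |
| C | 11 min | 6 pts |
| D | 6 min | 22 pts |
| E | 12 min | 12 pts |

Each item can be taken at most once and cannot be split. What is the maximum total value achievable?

This is a 0/1 knapsack; check combinations near the capacity.
- D: duration 6, value 22
- E: duration 12, value 12
- A: duration 12, value 7
Best: 22 pts.

22 pts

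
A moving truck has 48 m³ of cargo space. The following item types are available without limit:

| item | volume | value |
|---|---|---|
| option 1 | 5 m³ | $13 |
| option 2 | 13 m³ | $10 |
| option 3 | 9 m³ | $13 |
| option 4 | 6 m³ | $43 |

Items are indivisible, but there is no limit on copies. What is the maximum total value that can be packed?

Best value-per-unit is option 4 at 43/6, and filling with it alone uses volume 8×6=48. No mix of the others beats 8×43 = 344.

$344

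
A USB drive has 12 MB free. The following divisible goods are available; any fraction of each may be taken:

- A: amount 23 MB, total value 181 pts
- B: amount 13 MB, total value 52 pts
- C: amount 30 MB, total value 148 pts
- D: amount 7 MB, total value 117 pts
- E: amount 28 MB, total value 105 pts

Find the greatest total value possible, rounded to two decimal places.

156.35

Take in order of value per unit:
- D (117/7 per unit): all 7 → value 117, running total 117.00
- A (181/23 per unit): 5 of 23 → value 5×181/23 = 39.3478, running total 156.35
Total 156.35.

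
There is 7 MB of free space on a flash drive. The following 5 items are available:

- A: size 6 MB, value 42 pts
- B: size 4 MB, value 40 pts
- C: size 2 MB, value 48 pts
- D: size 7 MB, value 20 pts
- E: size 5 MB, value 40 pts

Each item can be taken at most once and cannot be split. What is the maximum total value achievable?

88 pts

Check high-value combinations within 7 MB:
- B+C: size 4+2=6, value 40+48=88
- C+E: size 2+5=7, value 48+40=88
- C: size 2, value 48
- A: size 6, value 42
Best: 88 pts.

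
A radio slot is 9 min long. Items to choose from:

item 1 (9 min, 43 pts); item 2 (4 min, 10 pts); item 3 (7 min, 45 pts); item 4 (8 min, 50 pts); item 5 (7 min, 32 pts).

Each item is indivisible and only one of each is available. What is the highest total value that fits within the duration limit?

Check high-value combinations within 9 min:
- item 4: duration 8, value 50
- item 3: duration 7, value 45
- item 1: duration 9, value 43
Best: 50 pts.

50 pts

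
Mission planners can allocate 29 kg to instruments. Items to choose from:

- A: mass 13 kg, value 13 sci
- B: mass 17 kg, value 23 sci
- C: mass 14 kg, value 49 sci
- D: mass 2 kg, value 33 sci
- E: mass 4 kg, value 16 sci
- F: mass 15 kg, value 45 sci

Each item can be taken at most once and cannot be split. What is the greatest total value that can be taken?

98 sci

This is a 0/1 knapsack; check combinations near the capacity.
- C+D+E: mass 14+2+4=20, value 49+33+16=98
- A+C+D: mass 13+14+2=29, value 13+49+33=95
- D+E+F: mass 2+4+15=21, value 33+16+45=94
- C+F: mass 14+15=29, value 49+45=94
Best: 98 sci.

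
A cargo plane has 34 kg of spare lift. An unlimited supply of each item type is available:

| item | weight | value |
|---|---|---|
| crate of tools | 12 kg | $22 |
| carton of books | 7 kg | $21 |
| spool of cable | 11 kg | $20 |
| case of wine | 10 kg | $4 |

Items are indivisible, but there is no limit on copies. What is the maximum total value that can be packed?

$85

Best value-per-unit is carton of books at 21/7; filling with it alone gives 4×21 = 84.
Optimal mix: 1×crate of tools + 3×carton of books → weight 33, value 85.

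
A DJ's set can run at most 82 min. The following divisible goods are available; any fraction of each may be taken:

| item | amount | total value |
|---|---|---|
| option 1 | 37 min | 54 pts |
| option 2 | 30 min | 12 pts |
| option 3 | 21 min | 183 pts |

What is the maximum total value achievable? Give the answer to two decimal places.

246.60

Take in order of value per unit:
- option 3 (183/21 per unit): all 21 → value 183, running total 183.00
- option 1 (54/37 per unit): all 37 → value 54, running total 237.00
- option 2 (12/30 per unit): 24 of 30 → value 24×12/30 = 9.6000, running total 246.60
Total 246.60.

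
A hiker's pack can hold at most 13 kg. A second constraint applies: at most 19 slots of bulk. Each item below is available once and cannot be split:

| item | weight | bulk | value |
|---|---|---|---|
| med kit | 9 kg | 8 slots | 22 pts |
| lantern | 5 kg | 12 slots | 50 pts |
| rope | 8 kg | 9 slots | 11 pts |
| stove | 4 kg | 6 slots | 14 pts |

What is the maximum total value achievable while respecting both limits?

Feasible sets respecting both limits:
- lantern+stove: weight 9, bulk 18, value 64
- lantern: weight 5, bulk 12, value 50
- med kit+stove: weight 13, bulk 14, value 36
- rope+stove: weight 12, bulk 15, value 25
Best: 64 pts.

64 pts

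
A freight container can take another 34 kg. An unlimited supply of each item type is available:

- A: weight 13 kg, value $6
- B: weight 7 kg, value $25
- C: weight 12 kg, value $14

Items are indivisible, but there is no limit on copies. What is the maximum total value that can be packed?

$100

Best value-per-unit is B at 25/7, and filling with it alone uses weight 4×7=28. No mix of the others beats 4×25 = 100.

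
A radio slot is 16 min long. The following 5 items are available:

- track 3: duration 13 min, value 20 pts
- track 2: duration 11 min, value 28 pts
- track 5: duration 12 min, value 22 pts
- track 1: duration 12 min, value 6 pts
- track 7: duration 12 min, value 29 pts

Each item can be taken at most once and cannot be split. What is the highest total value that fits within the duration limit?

Check high-value combinations within 16 min:
- track 7: duration 12, value 29
- track 2: duration 11, value 28
- track 5: duration 12, value 22
- track 3: duration 13, value 20
Best: 29 pts.

29 pts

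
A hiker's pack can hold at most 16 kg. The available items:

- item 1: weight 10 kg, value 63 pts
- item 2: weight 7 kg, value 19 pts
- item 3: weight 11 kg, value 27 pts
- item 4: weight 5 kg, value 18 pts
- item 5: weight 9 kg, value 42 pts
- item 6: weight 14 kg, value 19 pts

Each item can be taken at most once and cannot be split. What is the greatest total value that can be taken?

This is a 0/1 knapsack; check combinations near the capacity.
- item 1+item 4: weight 10+5=15, value 63+18=81
- item 1: weight 10, value 63
- item 2+item 5: weight 7+9=16, value 19+42=61
- item 4+item 5: weight 5+9=14, value 18+42=60
Best: 81 pts.

81 pts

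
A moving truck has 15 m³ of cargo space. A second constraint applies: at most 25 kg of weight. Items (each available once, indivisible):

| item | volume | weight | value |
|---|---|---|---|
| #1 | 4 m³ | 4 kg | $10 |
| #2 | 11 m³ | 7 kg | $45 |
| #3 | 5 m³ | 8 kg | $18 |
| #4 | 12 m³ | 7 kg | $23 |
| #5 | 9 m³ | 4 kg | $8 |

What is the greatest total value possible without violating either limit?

$55

Feasible sets respecting both limits:
- #1+#2: volume 15, weight 11, value 55
- #2: volume 11, weight 7, value 45
- #1+#3: volume 9, weight 12, value 28
- #3+#5: volume 14, weight 12, value 26
Best: $55.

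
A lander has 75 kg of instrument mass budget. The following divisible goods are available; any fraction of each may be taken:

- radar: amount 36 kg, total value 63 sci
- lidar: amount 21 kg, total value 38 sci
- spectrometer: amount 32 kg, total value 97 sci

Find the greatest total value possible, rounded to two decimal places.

Take in order of value per unit:
- spectrometer (97/32 per unit): all 32 → value 97, running total 97.00
- lidar (38/21 per unit): all 21 → value 38, running total 135.00
- radar (63/36 per unit): 22 of 36 → value 22×63/36 = 38.5000, running total 173.50
Total 173.50.

173.50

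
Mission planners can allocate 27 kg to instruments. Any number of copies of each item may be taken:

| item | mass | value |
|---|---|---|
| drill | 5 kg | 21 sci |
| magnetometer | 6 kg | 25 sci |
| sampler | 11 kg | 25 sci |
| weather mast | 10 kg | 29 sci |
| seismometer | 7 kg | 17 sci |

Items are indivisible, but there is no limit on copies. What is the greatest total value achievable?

Best value-per-unit is drill at 21/5; filling with it alone gives 5×21 = 105.
Optimal mix: 3×drill + 2×magnetometer → mass 27, value 113.

113 sci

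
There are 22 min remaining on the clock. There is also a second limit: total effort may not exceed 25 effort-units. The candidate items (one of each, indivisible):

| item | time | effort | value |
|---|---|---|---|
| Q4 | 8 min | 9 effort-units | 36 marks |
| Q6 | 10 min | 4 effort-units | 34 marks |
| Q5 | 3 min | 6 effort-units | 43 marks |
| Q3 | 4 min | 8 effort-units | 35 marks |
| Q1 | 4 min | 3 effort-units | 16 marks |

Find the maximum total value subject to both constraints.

Feasible sets respecting both limits:
- Q6+Q5+Q3+Q1: time 21, effort 21, value 128
- Q4+Q5+Q3: time 15, effort 23, value 114
- Q4+Q6+Q5: time 21, effort 19, value 113
Best: 128 marks.

128 marks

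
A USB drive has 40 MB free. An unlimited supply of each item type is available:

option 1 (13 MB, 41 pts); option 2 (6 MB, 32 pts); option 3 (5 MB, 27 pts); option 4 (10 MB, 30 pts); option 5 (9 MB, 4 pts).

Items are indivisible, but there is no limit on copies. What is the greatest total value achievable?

216 pts

Best value-per-unit is option 3 at 27/5, and filling with it alone uses size 8×5=40. No mix of the others beats 8×27 = 216.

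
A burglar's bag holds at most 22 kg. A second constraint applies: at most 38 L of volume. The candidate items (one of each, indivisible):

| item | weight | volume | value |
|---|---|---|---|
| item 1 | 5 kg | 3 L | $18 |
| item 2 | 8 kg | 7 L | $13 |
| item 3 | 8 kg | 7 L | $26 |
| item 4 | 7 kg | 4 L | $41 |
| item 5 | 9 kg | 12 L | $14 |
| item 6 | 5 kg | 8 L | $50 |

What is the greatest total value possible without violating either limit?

$117

Feasible sets respecting both limits:
- item 3+item 4+item 6: weight 20, volume 19, value 117
- item 1+item 4+item 6: weight 17, volume 15, value 109
- item 4+item 5+item 6: weight 21, volume 24, value 105
- item 2+item 4+item 6: weight 20, volume 19, value 104
Best: $117.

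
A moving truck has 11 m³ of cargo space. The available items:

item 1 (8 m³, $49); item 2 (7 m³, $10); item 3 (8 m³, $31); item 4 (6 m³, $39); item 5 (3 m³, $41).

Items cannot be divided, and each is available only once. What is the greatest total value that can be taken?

Check high-value combinations within 11 m³:
- item 1+item 5: volume 8+3=11, value 49+41=90
- item 4+item 5: volume 6+3=9, value 39+41=80
- item 3+item 5: volume 8+3=11, value 31+41=72
Best: $90.

$90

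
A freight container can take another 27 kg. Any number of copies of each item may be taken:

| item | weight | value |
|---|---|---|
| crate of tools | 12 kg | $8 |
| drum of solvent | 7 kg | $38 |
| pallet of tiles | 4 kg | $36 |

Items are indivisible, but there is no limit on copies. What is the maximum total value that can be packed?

Best value-per-unit is pallet of tiles at 36/4; filling with it alone gives 6×36 = 216.
Optimal mix: 1×drum of solvent + 5×pallet of tiles → weight 27, value 218.

$218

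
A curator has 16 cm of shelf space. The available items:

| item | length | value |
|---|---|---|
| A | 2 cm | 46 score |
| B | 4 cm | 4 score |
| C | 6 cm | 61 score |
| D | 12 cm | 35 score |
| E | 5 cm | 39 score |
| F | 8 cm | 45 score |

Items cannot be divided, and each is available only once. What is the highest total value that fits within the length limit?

This is a 0/1 knapsack; check combinations near the capacity.
- A+C+F: length 2+6+8=16, value 46+61+45=152
- A+C+E: length 2+6+5=13, value 46+61+39=146
- A+E+F: length 2+5+8=15, value 46+39+45=130
Best: 152 score.

152 score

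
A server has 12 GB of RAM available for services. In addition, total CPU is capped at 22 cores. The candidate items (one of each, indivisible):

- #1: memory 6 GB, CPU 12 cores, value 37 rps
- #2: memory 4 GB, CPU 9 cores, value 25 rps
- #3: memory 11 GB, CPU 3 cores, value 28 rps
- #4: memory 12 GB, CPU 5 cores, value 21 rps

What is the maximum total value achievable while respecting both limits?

62 rps

Feasible sets respecting both limits:
- #1+#2: memory 10, CPU 21, value 62
- #1: memory 6, CPU 12, value 37
- #3: memory 11, CPU 3, value 28
Best: 62 rps.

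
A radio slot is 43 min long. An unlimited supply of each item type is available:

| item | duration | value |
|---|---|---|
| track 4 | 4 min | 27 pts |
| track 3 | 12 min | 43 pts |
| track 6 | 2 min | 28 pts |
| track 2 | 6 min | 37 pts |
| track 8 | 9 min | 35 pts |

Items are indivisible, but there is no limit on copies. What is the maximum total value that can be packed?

588 pts

Best value-per-unit is track 6 at 28/2, and filling with it alone uses duration 21×2=42. No mix of the others beats 21×28 = 588.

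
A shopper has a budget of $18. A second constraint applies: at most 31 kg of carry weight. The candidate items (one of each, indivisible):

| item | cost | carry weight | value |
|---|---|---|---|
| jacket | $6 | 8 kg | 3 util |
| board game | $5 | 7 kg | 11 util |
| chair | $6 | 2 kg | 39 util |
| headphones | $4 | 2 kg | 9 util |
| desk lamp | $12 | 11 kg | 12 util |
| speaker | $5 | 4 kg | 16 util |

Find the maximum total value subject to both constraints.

66 util

Feasible sets respecting both limits:
- board game+chair+speaker: cost 16, carry weight 13, value 66
- chair+headphones+speaker: cost 15, carry weight 8, value 64
- board game+chair+headphones: cost 15, carry weight 11, value 59
Best: 66 util.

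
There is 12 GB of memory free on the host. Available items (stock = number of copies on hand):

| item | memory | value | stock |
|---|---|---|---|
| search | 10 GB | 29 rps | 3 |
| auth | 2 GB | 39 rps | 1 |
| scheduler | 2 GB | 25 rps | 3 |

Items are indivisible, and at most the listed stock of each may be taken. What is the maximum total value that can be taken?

Top feasible selections:
- 1×auth + 3×scheduler: memory 8, value 114
- 1×auth + 2×scheduler: memory 6, value 89
Best: 114 rps.

114 rps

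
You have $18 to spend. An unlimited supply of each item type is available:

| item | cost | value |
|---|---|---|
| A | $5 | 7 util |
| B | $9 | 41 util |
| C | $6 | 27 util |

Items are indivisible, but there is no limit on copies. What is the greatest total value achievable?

Best value-per-unit is B at 41/9, and filling with it alone uses cost 2×9=18. No mix of the others beats 2×41 = 82.

82 util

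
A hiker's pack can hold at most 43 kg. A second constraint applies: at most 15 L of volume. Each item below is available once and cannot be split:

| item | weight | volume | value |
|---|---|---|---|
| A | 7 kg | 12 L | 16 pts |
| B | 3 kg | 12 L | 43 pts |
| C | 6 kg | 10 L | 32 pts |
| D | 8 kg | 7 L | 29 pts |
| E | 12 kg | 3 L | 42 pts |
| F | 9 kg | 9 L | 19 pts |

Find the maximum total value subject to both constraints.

Feasible sets respecting both limits:
- B+E: weight 15, volume 15, value 85
- C+E: weight 18, volume 13, value 74
- D+E: weight 20, volume 10, value 71
Best: 85 pts.

85 pts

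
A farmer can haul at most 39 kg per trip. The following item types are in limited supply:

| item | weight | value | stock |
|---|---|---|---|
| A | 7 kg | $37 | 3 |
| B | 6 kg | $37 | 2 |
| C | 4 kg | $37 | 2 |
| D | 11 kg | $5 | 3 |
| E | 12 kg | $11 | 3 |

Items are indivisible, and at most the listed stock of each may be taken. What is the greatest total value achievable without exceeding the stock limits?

Top feasible selections:
- 2×A + 2×B + 2×C: weight 34, value 222
- 3×A + 1×B + 2×C: weight 35, value 222
- 3×A + 2×B + 1×C: weight 37, value 222
Best: $222.

$222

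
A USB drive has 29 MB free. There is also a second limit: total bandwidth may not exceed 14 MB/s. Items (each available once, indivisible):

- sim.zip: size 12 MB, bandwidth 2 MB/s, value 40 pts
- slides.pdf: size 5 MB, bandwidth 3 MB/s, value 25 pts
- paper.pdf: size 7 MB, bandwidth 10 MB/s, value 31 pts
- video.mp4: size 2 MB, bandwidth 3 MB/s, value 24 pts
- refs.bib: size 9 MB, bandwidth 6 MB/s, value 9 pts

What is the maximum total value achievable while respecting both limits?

98 pts

Feasible sets respecting both limits:
- sim.zip+slides.pdf+video.mp4+refs.bib: size 28, bandwidth 14, value 98
- sim.zip+slides.pdf+video.mp4: size 19, bandwidth 8, value 89
- sim.zip+slides.pdf+refs.bib: size 26, bandwidth 11, value 74
Best: 98 pts.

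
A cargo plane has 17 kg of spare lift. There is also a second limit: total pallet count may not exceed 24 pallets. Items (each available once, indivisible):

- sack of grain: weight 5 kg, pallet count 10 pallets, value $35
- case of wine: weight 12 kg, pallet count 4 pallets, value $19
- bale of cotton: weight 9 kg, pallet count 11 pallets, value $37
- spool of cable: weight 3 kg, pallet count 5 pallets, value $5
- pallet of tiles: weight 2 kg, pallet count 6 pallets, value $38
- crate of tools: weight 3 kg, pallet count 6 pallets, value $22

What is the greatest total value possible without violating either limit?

Feasible sets respecting both limits:
- bale of cotton+pallet of tiles+crate of tools: weight 14, pallet count 23, value 97
- sack of grain+pallet of tiles+crate of tools: weight 10, pallet count 22, value 95
- bale of cotton+spool of cable+pallet of tiles: weight 14, pallet count 22, value 80
- case of wine+pallet of tiles+crate of tools: weight 17, pallet count 16, value 79
Best: $97.

$97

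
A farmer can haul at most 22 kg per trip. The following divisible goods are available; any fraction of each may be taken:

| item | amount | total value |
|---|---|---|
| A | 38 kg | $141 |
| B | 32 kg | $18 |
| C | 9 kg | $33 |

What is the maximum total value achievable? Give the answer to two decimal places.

Take in order of value per unit:
- A (141/38 per unit): 22 of 38 → value 22×141/38 = 81.6316, running total 81.63
Total 81.63.

81.63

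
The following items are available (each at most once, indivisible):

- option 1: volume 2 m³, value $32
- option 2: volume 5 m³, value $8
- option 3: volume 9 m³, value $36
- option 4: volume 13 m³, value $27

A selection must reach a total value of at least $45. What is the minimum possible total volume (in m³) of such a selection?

Subsets with value ≥ 45, sorted by total volume:
- option 1+option 3: volume 11, value 68
- option 1+option 4: volume 15, value 59
- option 1+option 2+option 3: volume 16, value 76
Minimum volume: 11 m³.

11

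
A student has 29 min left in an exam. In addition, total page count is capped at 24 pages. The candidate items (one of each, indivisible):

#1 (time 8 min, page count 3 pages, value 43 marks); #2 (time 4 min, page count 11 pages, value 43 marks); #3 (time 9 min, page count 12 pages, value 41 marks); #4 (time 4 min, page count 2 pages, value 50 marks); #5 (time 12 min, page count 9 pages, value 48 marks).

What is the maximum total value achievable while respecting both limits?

141 marks

Feasible sets respecting both limits:
- #1+#4+#5: time 24, page count 14, value 141
- #2+#4+#5: time 20, page count 22, value 141
- #3+#4+#5: time 25, page count 23, value 139
- #1+#2+#4: time 16, page count 16, value 136
Best: 141 marks.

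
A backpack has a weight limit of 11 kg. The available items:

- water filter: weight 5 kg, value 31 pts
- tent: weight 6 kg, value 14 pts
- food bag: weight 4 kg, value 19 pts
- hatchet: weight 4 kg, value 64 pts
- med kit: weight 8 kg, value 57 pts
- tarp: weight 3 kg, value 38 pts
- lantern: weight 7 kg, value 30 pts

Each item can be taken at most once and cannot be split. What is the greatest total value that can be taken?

This is a 0/1 knapsack; check combinations near the capacity.
- food bag+hatchet+tarp: weight 4+4+3=11, value 19+64+38=121
- hatchet+tarp: weight 4+3=7, value 64+38=102
- water filter+hatchet: weight 5+4=9, value 31+64=95
- med kit+tarp: weight 8+3=11, value 57+38=95
Best: 121 pts.

121 pts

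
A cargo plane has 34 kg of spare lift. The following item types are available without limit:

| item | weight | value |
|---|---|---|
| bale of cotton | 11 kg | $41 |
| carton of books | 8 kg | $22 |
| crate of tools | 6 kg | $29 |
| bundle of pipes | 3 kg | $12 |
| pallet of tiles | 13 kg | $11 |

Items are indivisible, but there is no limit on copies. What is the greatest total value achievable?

Best value-per-unit is crate of tools at 29/6; filling with it alone gives 5×29 = 145.
Optimal mix: 5×crate of tools + 1×bundle of pipes → weight 33, value 157.

$157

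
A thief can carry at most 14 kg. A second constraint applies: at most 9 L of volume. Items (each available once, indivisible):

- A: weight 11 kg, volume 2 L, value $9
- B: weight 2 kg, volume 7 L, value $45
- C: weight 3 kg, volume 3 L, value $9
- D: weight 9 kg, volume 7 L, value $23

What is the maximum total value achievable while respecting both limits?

$54

Feasible sets respecting both limits:
- A+B: weight 13, volume 9, value 54
- B: weight 2, volume 7, value 45
- D: weight 9, volume 7, value 23
Best: $54.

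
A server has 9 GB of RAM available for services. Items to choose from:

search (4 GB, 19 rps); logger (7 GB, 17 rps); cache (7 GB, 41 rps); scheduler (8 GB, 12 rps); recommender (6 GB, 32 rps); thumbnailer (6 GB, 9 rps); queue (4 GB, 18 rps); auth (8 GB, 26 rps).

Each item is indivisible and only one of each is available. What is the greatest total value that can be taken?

Check high-value combinations within 9 GB:
- cache: memory 7, value 41
- search+queue: memory 4+4=8, value 19+18=37
- recommender: memory 6, value 32
- auth: memory 8, value 26
- search: memory 4, value 19
Best: 41 rps.

41 rps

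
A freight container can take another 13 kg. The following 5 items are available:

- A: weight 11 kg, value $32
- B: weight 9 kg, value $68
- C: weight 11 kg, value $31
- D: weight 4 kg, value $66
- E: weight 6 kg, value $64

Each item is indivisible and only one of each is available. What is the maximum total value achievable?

Check high-value combinations within 13 kg:
- B+D: weight 9+4=13, value 68+66=134
- D+E: weight 4+6=10, value 66+64=130
- B: weight 9, value 68
- D: weight 4, value 66
- E: weight 6, value 64
Best: $134.

$134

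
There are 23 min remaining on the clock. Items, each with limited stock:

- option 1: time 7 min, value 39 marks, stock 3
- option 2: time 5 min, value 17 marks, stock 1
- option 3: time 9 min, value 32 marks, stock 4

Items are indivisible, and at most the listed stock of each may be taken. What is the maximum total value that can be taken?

Best selections within time 23 and stock limits:
- 3×option 1: time 21, value 117
- 2×option 1 + 1×option 3: time 23, value 110
- 2×option 1 + 1×option 2: time 19, value 95
- 1×option 1 + 1×option 2 + 1×option 3: time 21, value 88
Best: 117 marks.

117 marks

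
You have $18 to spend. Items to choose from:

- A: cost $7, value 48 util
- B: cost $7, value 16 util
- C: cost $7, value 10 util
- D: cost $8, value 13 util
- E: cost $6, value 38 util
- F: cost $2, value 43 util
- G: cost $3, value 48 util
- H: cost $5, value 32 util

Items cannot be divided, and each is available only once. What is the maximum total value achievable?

This is a 0/1 knapsack; check combinations near the capacity.
- A+E+F+G: cost 7+6+2+3=18, value 48+38+43+48=177
- A+F+G+H: cost 7+2+3+5=17, value 48+43+48+32=171
- E+F+G+H: cost 6+2+3+5=16, value 38+43+48+32=161
Best: 177 util.

177 util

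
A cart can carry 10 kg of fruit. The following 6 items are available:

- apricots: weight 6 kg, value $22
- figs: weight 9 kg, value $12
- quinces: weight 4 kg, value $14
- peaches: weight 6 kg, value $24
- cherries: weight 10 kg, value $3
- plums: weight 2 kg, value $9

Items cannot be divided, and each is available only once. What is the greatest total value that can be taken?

$38

This is a 0/1 knapsack; check combinations near the capacity.
- quinces+peaches: weight 4+6=10, value 14+24=38
- apricots+quinces: weight 6+4=10, value 22+14=36
- peaches+plums: weight 6+2=8, value 24+9=33
- apricots+plums: weight 6+2=8, value 22+9=31
- peaches: weight 6, value 24
Best: $38.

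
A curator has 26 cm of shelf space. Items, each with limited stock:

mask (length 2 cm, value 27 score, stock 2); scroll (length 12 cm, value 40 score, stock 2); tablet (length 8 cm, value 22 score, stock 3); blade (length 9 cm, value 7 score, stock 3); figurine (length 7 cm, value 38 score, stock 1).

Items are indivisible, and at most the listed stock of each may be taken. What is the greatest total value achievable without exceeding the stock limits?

132 score

Top feasible selections:
- 2×mask + 1×scroll + 1×figurine: length 23, value 132
- 2×mask + 1×scroll + 1×tablet: length 24, value 116
- 2×mask + 1×tablet + 1×figurine: length 19, value 114
Best: 132 score.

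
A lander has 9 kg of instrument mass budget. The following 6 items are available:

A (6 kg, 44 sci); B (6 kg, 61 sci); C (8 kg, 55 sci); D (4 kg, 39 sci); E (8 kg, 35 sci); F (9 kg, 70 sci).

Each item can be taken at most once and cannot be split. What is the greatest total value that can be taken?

70 sci

Check high-value combinations within 9 kg:
- F: mass 9, value 70
- B: mass 6, value 61
- C: mass 8, value 55
Best: 70 sci.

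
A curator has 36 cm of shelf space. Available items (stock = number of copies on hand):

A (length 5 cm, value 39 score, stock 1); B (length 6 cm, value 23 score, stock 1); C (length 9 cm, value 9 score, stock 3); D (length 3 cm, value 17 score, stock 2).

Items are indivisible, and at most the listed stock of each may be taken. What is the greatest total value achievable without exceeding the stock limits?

Best selections within length 36 and stock limits:
- 1×A + 1×B + 2×C + 2×D: length 35, value 114
- 1×A + 1×B + 1×C + 2×D: length 26, value 105
- 1×A + 1×B + 2×C + 1×D: length 32, value 97
- 1×A + 1×B + 2×D: length 17, value 96
Best: 114 score.

114 score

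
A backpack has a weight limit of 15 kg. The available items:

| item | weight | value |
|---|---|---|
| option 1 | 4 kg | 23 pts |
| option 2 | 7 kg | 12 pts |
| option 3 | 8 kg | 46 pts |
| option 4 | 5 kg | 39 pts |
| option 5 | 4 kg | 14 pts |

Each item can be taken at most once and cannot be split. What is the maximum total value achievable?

85 pts

Check high-value combinations within 15 kg:
- option 3+option 4: weight 8+5=13, value 46+39=85
- option 1+option 4+option 5: weight 4+5+4=13, value 23+39+14=76
- option 1+option 3: weight 4+8=12, value 23+46=69
Best: 85 pts.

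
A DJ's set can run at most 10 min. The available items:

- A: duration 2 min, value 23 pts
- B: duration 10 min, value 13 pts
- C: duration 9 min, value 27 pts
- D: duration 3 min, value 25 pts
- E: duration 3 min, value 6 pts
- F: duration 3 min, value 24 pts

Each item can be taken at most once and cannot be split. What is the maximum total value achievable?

72 pts

Check high-value combinations within 10 min:
- A+D+F: duration 2+3+3=8, value 23+25+24=72
- D+E+F: duration 3+3+3=9, value 25+6+24=55
- A+D+E: duration 2+3+3=8, value 23+25+6=54
- A+E+F: duration 2+3+3=8, value 23+6+24=53
- D+F: duration 3+3=6, value 25+24=49
Best: 72 pts.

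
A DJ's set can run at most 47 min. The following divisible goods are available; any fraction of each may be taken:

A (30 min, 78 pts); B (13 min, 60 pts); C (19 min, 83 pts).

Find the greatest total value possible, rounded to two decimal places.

Take in order of value per unit:
- B (60/13 per unit): all 13 → value 60, running total 60.00
- C (83/19 per unit): all 19 → value 83, running total 143.00
- A (78/30 per unit): 15 of 30 → value 15×78/30 = 39.0000, running total 182.00
Total 182.00.

182.00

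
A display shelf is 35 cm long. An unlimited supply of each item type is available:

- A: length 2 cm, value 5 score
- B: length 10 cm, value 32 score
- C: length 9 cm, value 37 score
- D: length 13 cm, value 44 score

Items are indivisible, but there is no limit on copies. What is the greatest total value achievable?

131 score

Best value-per-unit is C at 37/9; filling with it alone gives 3×37 = 111.
Optimal mix: 4×A + 3×C → length 35, value 131.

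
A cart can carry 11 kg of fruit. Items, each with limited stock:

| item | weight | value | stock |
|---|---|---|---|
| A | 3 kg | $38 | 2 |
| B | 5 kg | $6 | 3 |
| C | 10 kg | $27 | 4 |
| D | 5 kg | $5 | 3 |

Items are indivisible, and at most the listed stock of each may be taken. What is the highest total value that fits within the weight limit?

$82

Best selections within weight 11 and stock limits:
- 2×A + 1×B: weight 11, value 82
- 2×A + 1×D: weight 11, value 81
- 2×A: weight 6, value 76
Best: $82.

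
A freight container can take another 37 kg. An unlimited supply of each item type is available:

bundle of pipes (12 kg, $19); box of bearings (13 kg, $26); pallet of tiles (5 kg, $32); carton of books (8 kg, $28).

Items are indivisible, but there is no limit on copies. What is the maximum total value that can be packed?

$224

Best value-per-unit is pallet of tiles at 32/5, and filling with it alone uses weight 7×5=35. No mix of the others beats 7×32 = 224.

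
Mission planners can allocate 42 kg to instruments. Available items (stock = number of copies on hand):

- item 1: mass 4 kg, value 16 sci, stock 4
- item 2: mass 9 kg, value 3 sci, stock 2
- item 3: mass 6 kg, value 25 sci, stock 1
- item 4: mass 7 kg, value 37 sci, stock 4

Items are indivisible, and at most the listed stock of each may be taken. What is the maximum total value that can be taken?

Top feasible selections:
- 2×item 1 + 1×item 3 + 4×item 4: mass 42, value 205
- 3×item 1 + 4×item 4: mass 40, value 196
- 1×item 1 + 1×item 3 + 4×item 4: mass 38, value 189
Best: 205 sci.

205 sci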